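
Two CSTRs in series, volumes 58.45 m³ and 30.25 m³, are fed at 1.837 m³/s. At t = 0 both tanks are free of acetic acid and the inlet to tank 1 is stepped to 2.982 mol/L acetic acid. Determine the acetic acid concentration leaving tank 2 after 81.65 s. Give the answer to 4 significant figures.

Species balance on tank i: dCᵢ/dt = (Cᵢ₋₁ − Cᵢ)/τᵢ with τᵢ = Vᵢ/Q.
τ₁ = 58.45/1.837 = 31.8182 s; τ₂ = 30.25/1.837 = 16.4671 s.
Tank 1: C₁ = C_in(1 − e^(−t/τ₁)). Tank 2 (τ₁ ≠ τ₂): C₂ = C_in[1 − (τ₁ e^(−t/τ₁) − τ₂ e^(−t/τ₂))/(τ₁ − τ₂)].
At t = 81.65: e^(−t/τ₁) = 0.0768313, e^(−t/τ₂) = 0.00702429.
C₂ = 2.982·[1 − (31.8182·0.0768313 − 16.4671·0.00702429)/(15.3511)] = 2.982·0.848287 = 2.52959 mol/L.

2.530 mol/L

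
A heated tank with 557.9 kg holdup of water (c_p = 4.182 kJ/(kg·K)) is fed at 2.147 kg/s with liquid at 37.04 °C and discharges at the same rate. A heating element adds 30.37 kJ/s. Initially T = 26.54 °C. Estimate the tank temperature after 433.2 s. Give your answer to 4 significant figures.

M c_p dT/dt = ṁ c_p (T_in − T) + Q̇.
Rearrange: dT/dt = (T_ss − T)/τ with τ = M/ṁ = 259.851 s and T_ss = T_in + Q̇/(ṁ c_p) = 40.4224 °C.
Solution: T(t) = T_ss + (T₀ − T_ss) e^(−t/τ).
T(433.2) = 40.4224 + (-13.8824)·e^(−433.2/259.851) = 40.4224 + (-13.8824)·0.188792 = 37.8015 °C.

37.80 °C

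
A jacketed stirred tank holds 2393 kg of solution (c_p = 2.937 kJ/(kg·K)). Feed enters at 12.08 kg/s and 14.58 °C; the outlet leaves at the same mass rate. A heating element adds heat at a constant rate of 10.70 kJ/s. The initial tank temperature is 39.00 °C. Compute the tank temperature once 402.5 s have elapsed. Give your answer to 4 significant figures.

M c_p dT/dt = ṁ c_p (T_in − T) + Q̇.
τ = M/ṁ = 198.096 s; T_ss = T_in + Q̇/(ṁ c_p) = 14.58 + 10.70/(12.08·2.937) = 14.8816 °C.
T approaches T_ss exponentially: T(t) = T_ss + (T₀ − T_ss) e^(−t/τ).
T(402.5) = 14.8816 + (24.1184)·e^(−402.5/198.096) = 14.8816 + (24.1184)·0.131094 = 18.0434 °C.

18.04 °C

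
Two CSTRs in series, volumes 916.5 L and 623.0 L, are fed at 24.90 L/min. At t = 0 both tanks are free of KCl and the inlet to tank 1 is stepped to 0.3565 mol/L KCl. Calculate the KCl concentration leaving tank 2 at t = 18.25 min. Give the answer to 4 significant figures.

0.04336 mol/L

Species balance on tank i: dCᵢ/dt = (Cᵢ₋₁ − Cᵢ)/τᵢ with τᵢ = Vᵢ/Q.
τ₁ = 916.5/24.90 = 36.8072 min; τ₂ = 623.0/24.90 = 25.0201 min.
Solving the cascade with C₁(0)=C₂(0)=0 gives C₂(t) = C_in[1 − (τ₁ e^(−t/τ₁) − τ₂ e^(−t/τ₂))/(τ₁ − τ₂)].
At t = 18.25: e^(−t/τ₁) = 0.609067, e^(−t/τ₂) = 0.482191.
C₂ = 0.3565·[1 − (36.8072·0.609067 − 25.0201·0.482191)/(11.7871)] = 0.3565·0.121619 = 0.0433570 mol/L.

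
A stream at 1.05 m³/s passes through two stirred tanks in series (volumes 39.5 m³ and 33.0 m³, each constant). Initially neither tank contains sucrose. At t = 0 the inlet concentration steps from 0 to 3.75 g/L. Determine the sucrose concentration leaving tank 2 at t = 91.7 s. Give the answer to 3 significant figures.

Species balance on tank i: dCᵢ/dt = (Cᵢ₋₁ − Cᵢ)/τᵢ with τᵢ = Vᵢ/Q.
τ₁ = 39.5/1.05 = 37.619 s; τ₂ = 33.0/1.05 = 31.429 s.
Solving the cascade with C₁(0)=C₂(0)=0 gives C₂(t) = C_in[1 − (τ₁ e^(−t/τ₁) − τ₂ e^(−t/τ₂))/(τ₁ − τ₂)].
At t = 91.7: e^(−t/τ₁) = 0.087371, e^(−t/τ₂) = 0.054056.
C₂ = 3.75·[1 − (37.619·0.087371 − 31.429·0.054056)/(6.1905)] = 3.75·0.74349 = 2.7881 g/L.

2.79 g/L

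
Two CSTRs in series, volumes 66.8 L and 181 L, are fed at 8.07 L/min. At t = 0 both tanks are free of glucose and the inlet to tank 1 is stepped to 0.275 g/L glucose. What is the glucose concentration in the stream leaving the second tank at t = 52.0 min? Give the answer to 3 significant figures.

Time constants: τᵢ = Vᵢ/Q for each well-mixed tank.
τ₁ = 66.8/8.07 = 8.2776 min; τ₂ = 181/8.07 = 22.429 min.
Solving the cascade with C₁(0)=C₂(0)=0 gives C₂(t) = C_in[1 − (τ₁ e^(−t/τ₁) − τ₂ e^(−t/τ₂))/(τ₁ − τ₂)].
At t = 52.0: e^(−t/τ₁) = 0.0018696, e^(−t/τ₂) = 0.098426.
C₂ = 0.275·[1 − (8.2776·0.0018696 − 22.429·0.098426)/(-14.151)] = 0.275·0.84509 = 0.23240 g/L.

0.232 g/L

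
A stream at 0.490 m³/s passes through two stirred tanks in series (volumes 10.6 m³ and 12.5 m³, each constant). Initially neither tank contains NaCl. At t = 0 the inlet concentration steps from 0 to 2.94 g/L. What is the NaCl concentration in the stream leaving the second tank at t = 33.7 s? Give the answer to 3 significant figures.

Each tank obeys Vᵢ dCᵢ/dt = Q(Cᵢ₋₁ − Cᵢ), so τᵢ = Vᵢ/Q.
τ₁ = 10.6/0.490 = 21.633 s; τ₂ = 12.5/0.490 = 25.510 s.
Solving the cascade with C₁(0)=C₂(0)=0 gives C₂(t) = C_in[1 − (τ₁ e^(−t/τ₁) − τ₂ e^(−t/τ₂))/(τ₁ − τ₂)].
At t = 33.7: e^(−t/τ₁) = 0.21059, e^(−t/τ₂) = 0.26686.
C₂ = 2.94·[1 − (21.633·0.21059 − 25.510·0.26686)/(-3.8776)] = 2.94·0.41924 = 1.2326 g/L.

1.23 g/L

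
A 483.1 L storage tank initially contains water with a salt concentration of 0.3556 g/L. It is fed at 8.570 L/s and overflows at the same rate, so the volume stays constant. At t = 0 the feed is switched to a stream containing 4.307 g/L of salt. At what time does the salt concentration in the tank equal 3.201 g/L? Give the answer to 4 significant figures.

71.78 s

Species balance: V dC/dt = Q(C_in − C) ⇒ τ = V/Q = 56.3711 s.
C(t) = C_in + (C₀ − C_in) e^(−t/τ). Set C = 3.201 and solve for t:
e^(−t/τ) = (C − C_in)/(C₀ − C_in) = (3.201 − 4.307)/(0.3556 − 4.307) = 0.279901
t = −τ ln(…) = 56.3711 × 1.27332 = 71.7784 s.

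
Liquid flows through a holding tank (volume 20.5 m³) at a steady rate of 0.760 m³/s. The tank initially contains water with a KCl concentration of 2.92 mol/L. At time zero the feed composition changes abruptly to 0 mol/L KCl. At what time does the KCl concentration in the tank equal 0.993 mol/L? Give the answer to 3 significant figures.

Species balance on the tank: V dC/dt = Q(C_in − C), so τ = V/Q = 26.974 s.
C(t) = C_in + (C₀ − C_in) e^(−t/τ). Set C = 0.993 and solve for t:
e^(−t/τ) = (C − C_in)/(C₀ − C_in) = (0.993 − 0)/(2.92 − 0) = 0.34007
t = −τ ln(…) = 26.974 × 1.0786 = 29.094 s.

29.1 s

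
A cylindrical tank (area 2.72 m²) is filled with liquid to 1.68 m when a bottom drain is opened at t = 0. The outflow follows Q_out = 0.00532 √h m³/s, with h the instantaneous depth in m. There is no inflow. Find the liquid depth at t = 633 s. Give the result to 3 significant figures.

0.458 m

A dh/dt = −Q_out = −0.00532 √h.
Separate and integrate: 2(√h − √h₀) = −(0.00532/A) t.
√h = √1.68 − 0.00532·633/(2·2.72) = 1.2961 − 0.61904 = 0.67711.
h = 0.67711² = 0.45848 m.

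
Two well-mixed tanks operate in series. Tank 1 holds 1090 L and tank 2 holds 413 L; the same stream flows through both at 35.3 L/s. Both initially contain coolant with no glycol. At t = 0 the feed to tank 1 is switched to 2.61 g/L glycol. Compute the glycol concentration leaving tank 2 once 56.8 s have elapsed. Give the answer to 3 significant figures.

1.95 g/L

Each tank obeys Vᵢ dCᵢ/dt = Q(Cᵢ₋₁ − Cᵢ), so τᵢ = Vᵢ/Q.
τ₁ = 1090/35.3 = 30.878 s; τ₂ = 413/35.3 = 11.700 s.
Tank 1: C₁ = C_in(1 − e^(−t/τ₁)). Tank 2 (τ₁ ≠ τ₂): C₂ = C_in[1 − (τ₁ e^(−t/τ₁) − τ₂ e^(−t/τ₂))/(τ₁ − τ₂)].
At t = 56.8: e^(−t/τ₁) = 0.15890, e^(−t/τ₂) = 0.0077907.
C₂ = 2.61·[1 − (30.878·0.15890 − 11.700·0.0077907)/(19.178)] = 2.61·0.74892 = 1.9547 g/L.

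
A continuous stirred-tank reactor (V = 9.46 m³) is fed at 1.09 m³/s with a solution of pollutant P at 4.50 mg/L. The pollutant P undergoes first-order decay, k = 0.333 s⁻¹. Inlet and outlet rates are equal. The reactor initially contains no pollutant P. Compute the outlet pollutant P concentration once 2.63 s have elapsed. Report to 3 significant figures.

Accumulation = in − out − consumed: V dC/dt = Q C_in − Q C − k V C.
This is linear with rate a = Q/V + k = 0.44822 s⁻¹.
C_ss = Q C_in/(Q + kV) = 1.1568 mg/L; C(t) = C_ss + (C₀ − C_ss) e^(−a t).
C(2.63) = 1.1568 + (-1.1568)·e^(−0.44822·2.63) = 1.1568 + (-1.1568)·0.30764 = 0.80092 mg/L.

0.801 mg/L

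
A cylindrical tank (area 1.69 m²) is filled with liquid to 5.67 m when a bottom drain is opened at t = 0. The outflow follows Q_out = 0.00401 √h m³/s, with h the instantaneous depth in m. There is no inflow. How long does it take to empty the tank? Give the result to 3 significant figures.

With no inflow, A dh/dt = −0.00401 √h.
This is separable: 2 d(√h)/dt = −0.00401/A, so √h = √h₀ − (0.00401/(2A)) t.
Set h = 0: 2√h₀ = (0.00401/A) t_empty ⇒ t_empty = 2A√h₀/0.00401.
t_empty = 2·1.69·√5.67/0.00401 = 3.3800·2.3812/0.00401 = 2007.1 s.

2010 s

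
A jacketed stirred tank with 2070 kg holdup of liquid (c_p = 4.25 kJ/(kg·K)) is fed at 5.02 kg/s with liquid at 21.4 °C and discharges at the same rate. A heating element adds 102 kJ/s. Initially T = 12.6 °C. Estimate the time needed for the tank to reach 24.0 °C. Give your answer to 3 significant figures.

Heat balance on the well-mixed liquid: M c_p dT/dt = ṁ c_p (T_in − T) + 102.
τ = M/ṁ = 412.35 s; T_ss = T_in + Q̇/(ṁ c_p) = 26.181 °C.
T(t) = T_ss + (T₀ − T_ss) e^(−t/τ). Set T = 24.0:
e^(−t/τ) = (24.0 − 26.181)/(12.6 − 26.181) = 0.16058
t = −412.35 · ln(0.16058) = 754.16 s.

754 s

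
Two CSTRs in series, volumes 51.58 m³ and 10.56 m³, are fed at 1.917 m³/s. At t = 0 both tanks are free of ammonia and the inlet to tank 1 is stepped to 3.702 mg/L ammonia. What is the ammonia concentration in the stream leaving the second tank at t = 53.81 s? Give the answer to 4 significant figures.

Time constants: τᵢ = Vᵢ/Q for each well-mixed tank.
τ₁ = 51.58/1.917 = 26.9066 s; τ₂ = 10.56/1.917 = 5.50861 s.
Tank 1: C₁ = C_in(1 − e^(−t/τ₁)). Tank 2 (τ₁ ≠ τ₂): C₂ = C_in[1 − (τ₁ e^(−t/τ₁) − τ₂ e^(−t/τ₂))/(τ₁ − τ₂)].
At t = 53.81: e^(−t/τ₁) = 0.135352, e^(−t/τ₂) = 5.72347e-05.
C₂ = 3.702·[1 − (26.9066·0.135352 − 5.50861·5.72347e-05)/(21.3980)] = 3.702·0.829819 = 3.07199 mg/L.

3.072 mg/L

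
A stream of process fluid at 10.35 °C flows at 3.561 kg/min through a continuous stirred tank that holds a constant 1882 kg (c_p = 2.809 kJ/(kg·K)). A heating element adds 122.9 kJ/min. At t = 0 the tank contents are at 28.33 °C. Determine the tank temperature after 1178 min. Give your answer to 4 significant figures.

M c_p dT/dt = ṁ c_p (T_in − T) + Q̇.
τ = M/ṁ = 528.503 min; T_ss = T_in + Q̇/(ṁ c_p) = 10.35 + 122.9/(3.561·2.809) = 22.6365 °C.
Integrating: T(t) = T_ss + (T₀ − T_ss) e^(−t/τ).
T(1178) = 22.6365 + (5.69350)·e^(−1178/528.503) = 22.6365 + (5.69350)·0.107643 = 23.2494 °C.

23.25 °C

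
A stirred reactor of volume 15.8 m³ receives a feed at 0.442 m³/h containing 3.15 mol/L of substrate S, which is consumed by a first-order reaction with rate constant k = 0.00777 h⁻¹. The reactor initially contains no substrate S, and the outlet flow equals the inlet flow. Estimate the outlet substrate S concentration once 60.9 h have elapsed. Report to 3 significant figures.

2.19 mol/L

Species balance: V dC/dt = Q C_in − Q C − k V C.
dC/dt = (Q/V) C_in − (Q/V + k) C; effective rate a = Q/V + k = 0.027975 + 0.00777 = 0.035745 h⁻¹.
C_ss = Q C_in/(Q + kV) = 2.4653 mol/L; C(t) = C_ss + (C₀ − C_ss) e^(−a t).
C(60.9) = 2.4653 + (-2.4653)·e^(−0.035745·60.9) = 2.4653 + (-2.4653)·0.11340 = 2.1857 mol/L.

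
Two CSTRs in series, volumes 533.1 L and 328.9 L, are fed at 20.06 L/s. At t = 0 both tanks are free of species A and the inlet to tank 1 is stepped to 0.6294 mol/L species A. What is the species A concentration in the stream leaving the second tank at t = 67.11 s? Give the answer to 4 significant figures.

Species balance on tank i: dCᵢ/dt = (Cᵢ₋₁ − Cᵢ)/τᵢ with τᵢ = Vᵢ/Q.
τ₁ = 533.1/20.06 = 26.5753 s; τ₂ = 328.9/20.06 = 16.3958 s.
Tank 1: C₁ = C_in(1 − e^(−t/τ₁)). Tank 2 (τ₁ ≠ τ₂): C₂ = C_in[1 − (τ₁ e^(−t/τ₁) − τ₂ e^(−t/τ₂))/(τ₁ − τ₂)].
At t = 67.11: e^(−t/τ₁) = 0.0800359, e^(−t/τ₂) = 0.0166871.
C₂ = 0.6294·[1 − (26.5753·0.0800359 − 16.3958·0.0166871)/(10.1795)] = 0.6294·0.817930 = 0.514805 mol/L.

0.5148 mol/L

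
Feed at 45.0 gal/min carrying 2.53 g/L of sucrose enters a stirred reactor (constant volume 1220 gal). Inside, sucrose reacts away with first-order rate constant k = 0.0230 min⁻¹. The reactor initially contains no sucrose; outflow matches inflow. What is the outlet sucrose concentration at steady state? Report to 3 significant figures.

Species balance: V dC/dt = Q C_in − Q C − k V C.
Steady state (dC/dt = 0): C_ss = Q C_in/(Q + kV) = C_in/(1 + kV/Q).
C_ss = 45.0·2.53/(45.0 + 0.0230·1220) = 113.85/73.060 = 1.5583 g/L.

1.56 g/L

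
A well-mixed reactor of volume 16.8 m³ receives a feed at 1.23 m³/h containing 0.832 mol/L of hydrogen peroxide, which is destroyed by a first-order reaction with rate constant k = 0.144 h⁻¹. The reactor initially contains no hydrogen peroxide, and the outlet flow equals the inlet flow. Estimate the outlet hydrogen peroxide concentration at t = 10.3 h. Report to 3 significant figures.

0.250 mol/L

V dC/dt = Q(C_in − C) − k V C.
This is linear with rate a = Q/V + k = 0.21721 h⁻¹.
C_ss = Q C_in/(Q + kV) = 0.28043 mol/L; C(t) = C_ss + (C₀ − C_ss) e^(−a t).
C(10.3) = 0.28043 + (-0.28043)·e^(−0.21721·10.3) = 0.28043 + (-0.28043)·0.10675 = 0.25050 mol/L.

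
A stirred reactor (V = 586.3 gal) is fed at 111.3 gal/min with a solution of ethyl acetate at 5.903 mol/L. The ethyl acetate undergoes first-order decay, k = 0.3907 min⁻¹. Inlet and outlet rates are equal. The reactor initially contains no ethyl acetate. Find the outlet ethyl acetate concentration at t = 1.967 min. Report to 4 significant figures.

1.314 mol/L

Accumulation = in − out − consumed: V dC/dt = Q C_in − Q C − k V C.
This is linear with rate a = Q/V + k = 0.580535 min⁻¹.
C_ss = Q C_in/(Q + kV) = 1.93028 mol/L; C(t) = C_ss + (C₀ − C_ss) e^(−a t).
C(1.967) = 1.93028 + (-1.93028)·e^(−0.580535·1.967) = 1.93028 + (-1.93028)·0.319208 = 1.31412 mol/L.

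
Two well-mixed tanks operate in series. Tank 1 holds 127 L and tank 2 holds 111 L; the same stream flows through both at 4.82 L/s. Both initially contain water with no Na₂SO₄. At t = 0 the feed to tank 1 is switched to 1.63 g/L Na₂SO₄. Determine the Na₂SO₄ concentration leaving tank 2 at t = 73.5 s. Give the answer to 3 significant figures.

Time constants: τᵢ = Vᵢ/Q for each well-mixed tank.
τ₁ = 127/4.82 = 26.349 s; τ₂ = 111/4.82 = 23.029 s.
Solving the cascade with C₁(0)=C₂(0)=0 gives C₂(t) = C_in[1 − (τ₁ e^(−t/τ₁) − τ₂ e^(−t/τ₂))/(τ₁ − τ₂)].
At t = 73.5: e^(−t/τ₁) = 0.061450, e^(−t/τ₂) = 0.041105.
C₂ = 1.63·[1 − (26.349·0.061450 − 23.029·0.041105)/(3.3195)] = 1.63·0.79741 = 1.2998 g/L.

1.30 g/L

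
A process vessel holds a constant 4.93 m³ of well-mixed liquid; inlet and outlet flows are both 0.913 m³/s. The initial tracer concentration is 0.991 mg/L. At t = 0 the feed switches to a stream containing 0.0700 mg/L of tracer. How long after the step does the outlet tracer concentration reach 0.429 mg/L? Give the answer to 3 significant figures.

Unsteady species balance (constant V, well mixed): V dC/dt = Q(C_in − C), so τ = V/Q = 5.3998 s.
C(t) = C_in + (C₀ − C_in) e^(−t/τ). Set C = 0.429 and solve for t:
e^(−t/τ) = (C − C_in)/(C₀ − C_in) = (0.429 − 0.0700)/(0.991 − 0.0700) = 0.38979
t = −τ ln(…) = 5.3998 × 0.94214 = 5.0873 s.

5.09 s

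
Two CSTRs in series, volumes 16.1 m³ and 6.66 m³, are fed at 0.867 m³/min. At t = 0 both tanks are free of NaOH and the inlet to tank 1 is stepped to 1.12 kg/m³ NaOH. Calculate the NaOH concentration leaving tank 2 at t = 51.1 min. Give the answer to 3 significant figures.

0.999 kg/m³

Species balance on tank i: dCᵢ/dt = (Cᵢ₋₁ − Cᵢ)/τᵢ with τᵢ = Vᵢ/Q.
τ₁ = 16.1/0.867 = 18.570 min; τ₂ = 6.66/0.867 = 7.6817 min.
Solving the cascade with C₁(0)=C₂(0)=0 gives C₂(t) = C_in[1 − (τ₁ e^(−t/τ₁) − τ₂ e^(−t/τ₂))/(τ₁ − τ₂)].
At t = 51.1: e^(−t/τ₁) = 0.063814, e^(−t/τ₂) = 0.0012912.
C₂ = 1.12·[1 − (18.570·0.063814 − 7.6817·0.0012912)/(10.888)] = 1.12·0.89208 = 0.99912 kg/m³.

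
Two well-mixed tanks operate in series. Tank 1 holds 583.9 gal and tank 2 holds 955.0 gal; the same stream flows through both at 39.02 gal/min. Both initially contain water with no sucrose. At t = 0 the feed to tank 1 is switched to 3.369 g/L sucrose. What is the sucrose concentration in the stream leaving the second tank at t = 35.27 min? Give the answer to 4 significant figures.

1.819 g/L

Time constants: τᵢ = Vᵢ/Q for each well-mixed tank.
τ₁ = 583.9/39.02 = 14.9641 min; τ₂ = 955.0/39.02 = 24.4746 min.
Solving the cascade with C₁(0)=C₂(0)=0 gives C₂(t) = C_in[1 − (τ₁ e^(−t/τ₁) − τ₂ e^(−t/τ₂))/(τ₁ − τ₂)].
At t = 35.27: e^(−t/τ₁) = 0.0947067, e^(−t/τ₂) = 0.236671.
C₂ = 3.369·[1 − (14.9641·0.0947067 − 24.4746·0.236671)/(-9.51051)] = 3.369·0.539958 = 1.81912 g/L.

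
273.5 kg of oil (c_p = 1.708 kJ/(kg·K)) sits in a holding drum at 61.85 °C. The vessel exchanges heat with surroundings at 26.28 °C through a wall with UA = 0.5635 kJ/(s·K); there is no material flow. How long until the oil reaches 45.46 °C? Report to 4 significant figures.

512.0 s

M c_p dT/dt = −UA(T − T_amb).
τ = M c_p/UA = 828.994 s; T_ss = T_amb = 26.2800 °C.
T(t) = T_ss + (T₀ − T_ss)e^(−t/τ); set T = 45.46:
t = −τ ln[(T − T_ss)/(T₀ − T_ss)] = −828.994 · ln(0.539218) = 512.015 s.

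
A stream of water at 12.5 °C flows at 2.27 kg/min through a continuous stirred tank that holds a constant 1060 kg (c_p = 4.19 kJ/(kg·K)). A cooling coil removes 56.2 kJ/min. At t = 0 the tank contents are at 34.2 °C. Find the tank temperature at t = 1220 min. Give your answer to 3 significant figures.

Energy balance: M c_p dT/dt = ṁ c_p (T_in − T) − 56.2.
τ = M/ṁ = 466.96 min; T_ss = T_in − Q̇/(ṁ c_p) = 12.5 − 56.2/(2.27·4.19) = 6.5912 °C.
Integrating: T(t) = T_ss + (T₀ − T_ss) e^(−t/τ).
T(1220) = 6.5912 + (27.609)·e^(−1220/466.96) = 6.5912 + (27.609)·0.073341 = 8.6161 °C.

8.62 °C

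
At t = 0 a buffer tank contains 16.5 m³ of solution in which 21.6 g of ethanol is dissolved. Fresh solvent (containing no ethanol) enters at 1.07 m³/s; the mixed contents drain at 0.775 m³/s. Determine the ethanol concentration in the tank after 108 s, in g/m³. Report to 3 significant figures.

Total volume: dV/dt = Q_in − Q_out = 0.29500 m³/s, so V(t) = 16.5 + 0.29500 t and V(108) = 48.360 m³.
Species balance (pure solvent in): dm/dt = −Q_out · m/V(t).
dm/m = −Q_out dt/(V₀ + 0.29500 t); integrating gives ln(m/m₀) = −(Q_out/(Q_in−Q_out)) ln(V/V₀).
m = m₀ (V₀/V)^(Q_out/(Q_in−Q_out)) = 21.6 × (16.5/48.360)^(2.6271) = 1.2811 g.
C = m/V = 1.2811/48.360 = 0.026491 g/m³.

0.0265 g/m³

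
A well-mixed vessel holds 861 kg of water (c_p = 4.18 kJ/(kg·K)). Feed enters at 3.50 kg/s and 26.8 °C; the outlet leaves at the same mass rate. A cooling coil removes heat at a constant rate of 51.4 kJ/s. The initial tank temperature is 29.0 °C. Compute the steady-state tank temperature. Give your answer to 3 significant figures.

23.3 °C

M c_p dT/dt = ṁ c_p (T_in − T) − Q̇.
At steady state dT/dt = 0 ⇒ T_ss = T_in − Q̇/(ṁ c_p) = 26.8 − 51.4/(3.50·4.18) = 23.287 °C.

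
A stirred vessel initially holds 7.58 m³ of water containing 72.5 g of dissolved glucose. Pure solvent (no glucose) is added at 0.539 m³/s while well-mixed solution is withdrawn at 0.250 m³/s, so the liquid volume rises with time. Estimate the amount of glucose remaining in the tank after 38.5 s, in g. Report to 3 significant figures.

33.2 g

Let m(t) be the amount of glucose. Volume: V(t) = V₀ + (Q_in − Q_out) t = 7.58 + 0.28900 t; V(38.5) = 18.707 m³.
Species balance (pure solvent in): dm/dt = −Q_out · m/V(t).
Separate: dm/m = −Q_out dt/V(t) ⇒ ln(m/m₀) = −(Q_out/(Q_in−Q_out)) ln(V/V₀).
m = m₀ (V₀/V)^(Q_out/(Q_in−Q_out)) = 72.5 × (7.58/18.707)^(0.86505) = 33.186 g.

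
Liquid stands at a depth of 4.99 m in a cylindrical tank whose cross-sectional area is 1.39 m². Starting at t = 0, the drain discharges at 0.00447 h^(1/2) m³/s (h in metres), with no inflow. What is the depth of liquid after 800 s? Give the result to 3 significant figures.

0.898 m

Accumulation of liquid (constant cross-section A): A dh/dt = −0.00447 √h.
Separate and integrate: 2(√h − √h₀) = −(0.00447/A) t.
√h = √4.99 − 0.00447·800/(2·1.39) = 2.2338 − 1.2863 = 0.94750.
h = 0.94750² = 0.89776 m.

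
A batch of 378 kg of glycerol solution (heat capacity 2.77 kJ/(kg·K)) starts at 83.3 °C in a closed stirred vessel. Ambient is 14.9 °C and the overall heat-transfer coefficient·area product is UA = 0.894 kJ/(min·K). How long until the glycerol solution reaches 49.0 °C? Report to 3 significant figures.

815 min

First-law balance (no shaft work): M c_p dT/dt = −UA(T − T_amb).
τ = M c_p/UA = 1171.2 min; T_ss = T_amb = 14.900 °C.
T(t) = T_ss + (T₀ − T_ss)e^(−t/τ); set T = 49.0:
t = −τ ln[(T − T_ss)/(T₀ − T_ss)] = −1171.2 · ln(0.49854) = 815.25 min.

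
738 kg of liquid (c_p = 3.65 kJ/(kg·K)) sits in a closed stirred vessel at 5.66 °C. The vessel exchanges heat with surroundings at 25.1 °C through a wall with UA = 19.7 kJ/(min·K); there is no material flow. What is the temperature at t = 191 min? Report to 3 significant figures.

Lumped-capacitance energy balance: M c_p dT/dt = UA(T_amb − T).
dT/dt = (T_ss − T)/τ with T_ss = T_amb = 25.100 °C, τ = M c_p/UA = 738·3.65/19.7 = 136.74 min.
Solution: T(t) = T_ss + (T₀ − T_ss) e^(−t/τ).
T(191) = 25.100 + (-19.440)·0.24737 = 20.291 °C.

20.3 °C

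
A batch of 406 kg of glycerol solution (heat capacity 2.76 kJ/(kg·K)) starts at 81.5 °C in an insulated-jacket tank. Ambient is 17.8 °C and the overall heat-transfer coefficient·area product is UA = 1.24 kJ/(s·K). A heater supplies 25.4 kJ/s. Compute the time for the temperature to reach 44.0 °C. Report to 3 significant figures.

Lumped-capacitance energy balance: M c_p dT/dt = UA(T_amb − T) + Q̇.
τ = M c_p/UA = 903.68 s; T_ss = T_amb + Q̇/UA = 17.8 + 25.4/1.24 = 38.284 °C.
T(t) = T_ss + (T₀ − T_ss)e^(−t/τ); set T = 44.0:
t = −τ ln[(T − T_ss)/(T₀ − T_ss)] = −903.68 · ln(0.13227) = 1828.1 s.

1830 s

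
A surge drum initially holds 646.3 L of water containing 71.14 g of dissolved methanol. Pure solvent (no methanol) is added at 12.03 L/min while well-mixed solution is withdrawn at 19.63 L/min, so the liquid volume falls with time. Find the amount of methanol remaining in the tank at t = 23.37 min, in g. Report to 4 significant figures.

31.02 g

Total volume: dV/dt = Q_in − Q_out = -7.60000 L/min, so V(t) = 646.3 − 7.60000 t and V(23.37) = 468.688 L.
Solute balance: dm/dt = 0 − Q_out C = −Q_out m/V(t).
Separate: dm/m = −Q_out dt/V(t) ⇒ ln(m/m₀) = −(Q_out/(Q_in−Q_out)) ln(V/V₀).
m = m₀ (V₀/V)^(Q_out/(Q_in−Q_out)) = 71.14 × (646.3/468.688)^(-2.58289) = 31.0220 g.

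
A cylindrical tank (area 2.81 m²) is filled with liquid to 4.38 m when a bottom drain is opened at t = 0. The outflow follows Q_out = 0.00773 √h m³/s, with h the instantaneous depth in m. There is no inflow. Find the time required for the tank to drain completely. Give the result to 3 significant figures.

1520 s

With no inflow, A dh/dt = −0.00773 √h.
∫ h^(−1/2) dh = −(0.00773/A) ∫ dt, giving 2√h = 2√h₀ − (0.00773/A) t.
Tank is empty when √h = 0: t_empty = 2A√h₀/0.00773.
t_empty = 2·2.81·√4.38/0.00773 = 5.6200·2.0928/0.00773 = 1521.6 s.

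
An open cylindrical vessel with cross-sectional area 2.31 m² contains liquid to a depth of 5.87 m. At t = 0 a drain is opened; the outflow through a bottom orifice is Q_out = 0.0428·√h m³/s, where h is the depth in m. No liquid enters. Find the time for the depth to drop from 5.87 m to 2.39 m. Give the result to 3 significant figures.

A dh/dt = −Q_out = −0.0428 √h.
∫ h^(−1/2) dh = −(0.0428/A) ∫ dt, giving 2√h = 2√h₀ − (0.0428/A) t.
t = 2A(√h₀ − √h)/0.0428 = 2·2.31·(√5.87 − √2.39)/0.0428
  = 4.6200 × (2.4228 − 1.5460) / 0.0428 = 94.650 s.

94.7 s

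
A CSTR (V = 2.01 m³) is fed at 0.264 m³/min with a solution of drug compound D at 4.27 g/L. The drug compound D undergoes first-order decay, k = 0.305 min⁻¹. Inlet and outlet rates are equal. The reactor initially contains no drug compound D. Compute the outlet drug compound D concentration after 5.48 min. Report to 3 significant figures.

Species balance: V dC/dt = Q C_in − Q C − k V C.
dC/dt = (Q/V) C_in − (Q/V + k) C; effective rate a = Q/V + k = 0.13134 + 0.305 = 0.43634 min⁻¹.
C_ss = Q C_in/(Q + kV) = 1.2853 g/L; C(t) = C_ss + (C₀ − C_ss) e^(−a t).
C(5.48) = 1.2853 + (-1.2853)·e^(−0.43634·5.48) = 1.2853 + (-1.2853)·0.091523 = 1.1677 g/L.

1.17 g/L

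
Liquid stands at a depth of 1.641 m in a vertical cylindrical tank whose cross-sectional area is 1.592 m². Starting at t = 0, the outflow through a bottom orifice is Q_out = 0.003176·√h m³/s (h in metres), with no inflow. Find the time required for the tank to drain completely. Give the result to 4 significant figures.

A dh/dt = −Q_out = −0.003176 √h.
Separate and integrate: 2(√h − √h₀) = −(0.003176/A) t.
Tank is empty when √h = 0: t_empty = 2A√h₀/0.003176.
t_empty = 2·1.592·√1.641/0.003176 = 3.18400·1.28102/0.003176 = 1284.24 s.

1284 s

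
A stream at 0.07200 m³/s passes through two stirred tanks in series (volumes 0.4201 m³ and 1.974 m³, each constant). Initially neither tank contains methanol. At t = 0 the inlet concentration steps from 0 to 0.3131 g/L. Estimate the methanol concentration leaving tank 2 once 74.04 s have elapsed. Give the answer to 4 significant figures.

0.2864 g/L

Time constants: τᵢ = Vᵢ/Q for each well-mixed tank.
τ₁ = 0.4201/0.07200 = 5.83472 s; τ₂ = 1.974/0.07200 = 27.4167 s.
Tank 1: C₁ = C_in(1 − e^(−t/τ₁)). Tank 2 (τ₁ ≠ τ₂): C₂ = C_in[1 − (τ₁ e^(−t/τ₁) − τ₂ e^(−t/τ₂))/(τ₁ − τ₂)].
At t = 74.04: e^(−t/τ₁) = 3.08318e-06, e^(−t/τ₂) = 0.0671688.
C₂ = 0.3131·[1 − (5.83472·3.08318e-06 − 27.4167·0.0671688)/(-21.5819)] = 0.3131·0.914673 = 0.286384 g/L.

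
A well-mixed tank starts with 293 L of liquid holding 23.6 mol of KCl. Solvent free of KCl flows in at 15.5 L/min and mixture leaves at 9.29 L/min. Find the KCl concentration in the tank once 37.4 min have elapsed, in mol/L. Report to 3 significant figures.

Total volume: dV/dt = Q_in − Q_out = 6.2100 L/min, so V(t) = 293 + 6.2100 t and V(37.4) = 525.25 L.
No KCl enters, so dm/dt = −Q_out · (m/V).
dm/m = −Q_out dt/(V₀ + 6.2100 t); integrating gives ln(m/m₀) = −(Q_out/(Q_in−Q_out)) ln(V/V₀).
m = m₀ (V₀/V)^(Q_out/(Q_in−Q_out)) = 23.6 × (293/525.25)^(1.4960) = 9.8555 mol.
C = m/V = 9.8555/525.25 = 0.018763 mol/L.

0.0188 mol/L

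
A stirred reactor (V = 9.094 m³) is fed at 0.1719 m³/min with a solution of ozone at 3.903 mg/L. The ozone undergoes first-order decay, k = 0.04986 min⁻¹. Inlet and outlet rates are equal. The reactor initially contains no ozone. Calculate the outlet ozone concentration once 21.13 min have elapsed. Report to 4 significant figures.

V dC/dt = Q(C_in − C) − k V C.
dC/dt = (Q/V) C_in − (Q/V + k) C; effective rate a = Q/V + k = 0.0189026 + 0.04986 = 0.0687626 min⁻¹.
C_ss = Q C_in/(Q + kV) = 1.07292 mg/L; C(t) = C_ss + (C₀ − C_ss) e^(−a t).
C(21.13) = 1.07292 + (-1.07292)·e^(−0.0687626·21.13) = 1.07292 + (-1.07292)·0.233879 = 0.821987 mg/L.

0.8220 mg/L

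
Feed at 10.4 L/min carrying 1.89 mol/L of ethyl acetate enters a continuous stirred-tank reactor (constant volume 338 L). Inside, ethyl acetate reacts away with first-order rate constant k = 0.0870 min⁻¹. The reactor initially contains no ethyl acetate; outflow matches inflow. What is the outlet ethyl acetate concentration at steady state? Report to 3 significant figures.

V dC/dt = Q(C_in − C) − k V C.
At steady state: 0 = Q C_in − (Q + kV) C_ss, so C_ss = Q C_in/(Q + kV).
C_ss = 10.4·1.89/(10.4 + 0.0870·338) = 19.656/39.806 = 0.49379 mol/L.

0.494 mol/L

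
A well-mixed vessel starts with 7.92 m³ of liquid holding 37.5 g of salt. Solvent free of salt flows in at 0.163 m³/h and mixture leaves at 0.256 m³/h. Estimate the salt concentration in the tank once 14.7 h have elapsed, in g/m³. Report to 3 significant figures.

Let m(t) be the amount of salt. Volume: V(t) = V₀ + (Q_in − Q_out) t = 7.92 − 0.093000 t; V(14.7) = 6.5529 m³.
Solute balance: dm/dt = 0 − Q_out C = −Q_out m/V(t).
Separate: dm/m = −Q_out dt/V(t) ⇒ ln(m/m₀) = −(Q_out/(Q_in−Q_out)) ln(V/V₀).
m = m₀ (V₀/V)^(Q_out/(Q_in−Q_out)) = 37.5 × (7.92/6.5529)^(-2.7527) = 22.259 g.
C = m/V = 22.259/6.5529 = 3.3968 g/m³.

3.40 g/m³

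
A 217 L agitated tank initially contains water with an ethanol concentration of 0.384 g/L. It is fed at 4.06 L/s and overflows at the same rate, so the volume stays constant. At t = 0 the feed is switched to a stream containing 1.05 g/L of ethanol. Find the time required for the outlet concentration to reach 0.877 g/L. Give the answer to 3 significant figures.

Unsteady species balance (constant V, well mixed): V dC/dt = Q(C_in − C), so τ = V/Q = 53.448 s.
C(t) = C_in + (C₀ − C_in) e^(−t/τ). Set C = 0.877 and solve for t:
e^(−t/τ) = (C − C_in)/(C₀ − C_in) = (0.877 − 1.05)/(0.384 − 1.05) = 0.25976
t = −τ ln(…) = 53.448 × 1.3480 = 72.048 s.

72.0 s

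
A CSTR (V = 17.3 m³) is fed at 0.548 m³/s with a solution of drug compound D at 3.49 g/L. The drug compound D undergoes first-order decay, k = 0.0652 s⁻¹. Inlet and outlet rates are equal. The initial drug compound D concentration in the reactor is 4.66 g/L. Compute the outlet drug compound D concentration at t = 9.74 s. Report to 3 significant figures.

V dC/dt = Q(C_in − C) − k V C.
dC/dt = (Q/V) C_in − (Q/V + k) C; effective rate a = Q/V + k = 0.031676 + 0.0652 = 0.096876 s⁻¹.
C_ss = Q C_in/(Q + kV) = 1.1411 g/L; C(t) = C_ss + (C₀ − C_ss) e^(−a t).
C(9.74) = 1.1411 + (3.5189)·e^(−0.096876·9.74) = 1.1411 + (3.5189)·0.38923 = 2.5108 g/L.

2.51 g/L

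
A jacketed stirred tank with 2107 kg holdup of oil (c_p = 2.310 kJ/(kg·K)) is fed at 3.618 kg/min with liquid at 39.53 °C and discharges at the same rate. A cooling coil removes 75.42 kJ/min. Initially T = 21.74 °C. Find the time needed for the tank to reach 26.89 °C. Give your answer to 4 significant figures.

515.7 min

Heat balance on the well-mixed liquid: M c_p dT/dt = ṁ c_p (T_in − T) − 75.42.
τ = M/ṁ = 582.366 min; T_ss = T_in − Q̇/(ṁ c_p) = 30.5059 °C.
T(t) = T_ss + (T₀ − T_ss) e^(−t/τ). Set T = 26.89:
e^(−t/τ) = (26.89 − 30.5059)/(21.74 − 30.5059) = 0.412493
t = −582.366 · ln(0.412493) = 515.706 min.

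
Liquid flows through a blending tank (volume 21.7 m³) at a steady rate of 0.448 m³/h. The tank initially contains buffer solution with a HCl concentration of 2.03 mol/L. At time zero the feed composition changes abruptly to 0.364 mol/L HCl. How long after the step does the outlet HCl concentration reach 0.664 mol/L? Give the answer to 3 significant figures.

83.0 h

Species balance: V dC/dt = Q(C_in − C) ⇒ τ = V/Q = 48.438 h.
C(t) = C_in + (C₀ − C_in) e^(−t/τ). Set C = 0.664 and solve for t:
e^(−t/τ) = (C − C_in)/(C₀ − C_in) = (0.664 − 0.364)/(2.03 − 0.364) = 0.18007
t = −τ ln(…) = 48.438 × 1.7144 = 83.041 h.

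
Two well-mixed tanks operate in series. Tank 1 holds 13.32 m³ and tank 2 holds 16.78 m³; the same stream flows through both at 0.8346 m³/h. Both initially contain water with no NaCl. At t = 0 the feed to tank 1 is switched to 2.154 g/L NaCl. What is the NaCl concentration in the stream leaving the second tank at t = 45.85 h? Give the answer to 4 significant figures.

1.555 g/L

Species balance on tank i: dCᵢ/dt = (Cᵢ₋₁ − Cᵢ)/τᵢ with τᵢ = Vᵢ/Q.
τ₁ = 13.32/0.8346 = 15.9597 h; τ₂ = 16.78/0.8346 = 20.1054 h.
Solving the cascade with C₁(0)=C₂(0)=0 gives C₂(t) = C_in[1 − (τ₁ e^(−t/τ₁) − τ₂ e^(−t/τ₂))/(τ₁ − τ₂)].
At t = 45.85: e^(−t/τ₁) = 0.0565374, e^(−t/τ₂) = 0.102235.
C₂ = 2.154·[1 − (15.9597·0.0565374 − 20.1054·0.102235)/(-4.14570)] = 2.154·0.721840 = 1.55484 g/L.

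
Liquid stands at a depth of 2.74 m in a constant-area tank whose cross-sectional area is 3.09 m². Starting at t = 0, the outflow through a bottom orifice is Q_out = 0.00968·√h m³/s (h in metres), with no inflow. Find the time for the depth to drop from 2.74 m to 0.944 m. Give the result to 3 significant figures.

436 s

With no inflow, A dh/dt = −0.00968 √h.
This is separable: 2 d(√h)/dt = −0.00968/A, so √h = √h₀ − (0.00968/(2A)) t.
t = 2A(√h₀ − √h)/0.00968 = 2·3.09·(√2.74 − √0.944)/0.00968
  = 6.1800 × (1.6553 − 0.97160) / 0.00968 = 436.49 s.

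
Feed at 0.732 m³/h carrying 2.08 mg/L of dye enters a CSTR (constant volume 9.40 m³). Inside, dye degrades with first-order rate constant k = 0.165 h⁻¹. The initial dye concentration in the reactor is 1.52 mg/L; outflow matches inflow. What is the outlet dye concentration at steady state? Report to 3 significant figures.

Accumulation = in − out − consumed: V dC/dt = Q C_in − Q C − k V C.
At steady state: 0 = Q C_in − (Q + kV) C_ss, so C_ss = Q C_in/(Q + kV).
C_ss = 0.732·2.08/(0.732 + 0.165·9.40) = 1.5226/2.2830 = 0.66691 mg/L.

0.667 mg/L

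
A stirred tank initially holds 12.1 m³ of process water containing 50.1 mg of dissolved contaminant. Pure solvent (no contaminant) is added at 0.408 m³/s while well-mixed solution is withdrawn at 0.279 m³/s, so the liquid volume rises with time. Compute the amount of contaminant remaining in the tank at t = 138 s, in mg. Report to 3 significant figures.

7.08 mg

Total volume: dV/dt = Q_in − Q_out = 0.12900 m³/s, so V(t) = 12.1 + 0.12900 t and V(138) = 29.902 m³.
Solute balance: dm/dt = 0 − Q_out C = −Q_out m/V(t).
dm/m = −Q_out dt/(V₀ + 0.12900 t); integrating gives ln(m/m₀) = −(Q_out/(Q_in−Q_out)) ln(V/V₀).
m = m₀ (V₀/V)^(Q_out/(Q_in−Q_out)) = 50.1 × (12.1/29.902)^(2.1628) = 7.0802 mg.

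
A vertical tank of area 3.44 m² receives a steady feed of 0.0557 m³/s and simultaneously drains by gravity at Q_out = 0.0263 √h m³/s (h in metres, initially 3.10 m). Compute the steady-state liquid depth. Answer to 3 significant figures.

4.49 m

Accumulation of liquid (constant cross-section A): A dh/dt = Q_in − 0.0263 √h. At steady state dh/dt = 0:
Q_in = 0.0263 √h_ss ⇒ √h_ss = 0.0557/0.0263 = 2.1179.
h_ss = 2.1179² = 4.4854 m. (Since h₀ = 3.10 m < h_ss, the level will rise toward this value.)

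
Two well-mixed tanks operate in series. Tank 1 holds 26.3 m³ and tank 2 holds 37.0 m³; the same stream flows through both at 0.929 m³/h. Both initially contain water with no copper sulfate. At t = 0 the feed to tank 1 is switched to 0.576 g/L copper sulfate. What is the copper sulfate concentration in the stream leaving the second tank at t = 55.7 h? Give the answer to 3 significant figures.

Time constants: τᵢ = Vᵢ/Q for each well-mixed tank.
τ₁ = 26.3/0.929 = 28.310 h; τ₂ = 37.0/0.929 = 39.828 h.
Solving the cascade with C₁(0)=C₂(0)=0 gives C₂(t) = C_in[1 − (τ₁ e^(−t/τ₁) − τ₂ e^(−t/τ₂))/(τ₁ − τ₂)].
At t = 55.7: e^(−t/τ₁) = 0.13981, e^(−t/τ₂) = 0.24696.
C₂ = 0.576·[1 − (28.310·0.13981 − 39.828·0.24696)/(-11.518)] = 0.576·0.48965 = 0.28204 g/L.

0.282 g/L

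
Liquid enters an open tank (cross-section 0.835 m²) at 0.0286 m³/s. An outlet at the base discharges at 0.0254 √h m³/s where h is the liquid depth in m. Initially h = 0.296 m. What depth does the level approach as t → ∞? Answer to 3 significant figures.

1.27 m

A dh/dt = Q_in − 0.0254 √h. Steady state requires inflow = outflow:
Q_in = 0.0254 √h_ss ⇒ √h_ss = 0.0286/0.0254 = 1.1260.
h_ss = 1.1260² = 1.2678 m. (Since h₀ = 0.296 m < h_ss, the level will rise toward this value.)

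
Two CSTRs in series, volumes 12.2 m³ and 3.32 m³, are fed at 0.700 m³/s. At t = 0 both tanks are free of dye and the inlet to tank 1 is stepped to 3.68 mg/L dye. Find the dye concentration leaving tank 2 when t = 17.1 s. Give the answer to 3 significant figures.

Time constants: τᵢ = Vᵢ/Q for each well-mixed tank.
τ₁ = 12.2/0.700 = 17.429 s; τ₂ = 3.32/0.700 = 4.7429 s.
Tank 1: C₁ = C_in(1 − e^(−t/τ₁)). Tank 2 (τ₁ ≠ τ₂): C₂ = C_in[1 − (τ₁ e^(−t/τ₁) − τ₂ e^(−t/τ₂))/(τ₁ − τ₂)].
At t = 17.1: e^(−t/τ₁) = 0.37488, e^(−t/τ₂) = 0.027176.
C₂ = 3.68·[1 − (17.429·0.37488 − 4.7429·0.027176)/(12.686)] = 3.68·0.49512 = 1.8220 mg/L.

1.82 mg/L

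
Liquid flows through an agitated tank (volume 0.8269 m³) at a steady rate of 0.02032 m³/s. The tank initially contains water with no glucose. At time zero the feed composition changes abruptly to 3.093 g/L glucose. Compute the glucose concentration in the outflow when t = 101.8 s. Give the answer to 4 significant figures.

Species balance on the tank: V dC/dt = Q(C_in − C).
Time constant τ = V/Q = 0.8269/0.02032 = 40.6939 s.
Integrating: C(t) = C_in + (C₀ − C_in) e^(−t/τ).
C(101.8) = 3.093 + (0 − 3.093)·e^(−101.8/40.6939) = 3.093 + (-3.09300)·0.0819535 = 2.83952 g/L.

2.840 g/L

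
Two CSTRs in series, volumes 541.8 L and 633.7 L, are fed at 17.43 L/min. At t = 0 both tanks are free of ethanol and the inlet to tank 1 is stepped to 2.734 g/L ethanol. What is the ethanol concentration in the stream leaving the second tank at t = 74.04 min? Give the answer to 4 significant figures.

Each tank obeys Vᵢ dCᵢ/dt = Q(Cᵢ₋₁ − Cᵢ), so τᵢ = Vᵢ/Q.
τ₁ = 541.8/17.43 = 31.0843 min; τ₂ = 633.7/17.43 = 36.3569 min.
Solving the cascade with C₁(0)=C₂(0)=0 gives C₂(t) = C_in[1 − (τ₁ e^(−t/τ₁) − τ₂ e^(−t/τ₂))/(τ₁ − τ₂)].
At t = 74.04: e^(−t/τ₁) = 0.0923743, e^(−t/τ₂) = 0.130487.
C₂ = 2.734·[1 − (31.0843·0.0923743 − 36.3569·0.130487)/(-5.27252)] = 2.734·0.644816 = 1.76293 g/L.

1.763 g/L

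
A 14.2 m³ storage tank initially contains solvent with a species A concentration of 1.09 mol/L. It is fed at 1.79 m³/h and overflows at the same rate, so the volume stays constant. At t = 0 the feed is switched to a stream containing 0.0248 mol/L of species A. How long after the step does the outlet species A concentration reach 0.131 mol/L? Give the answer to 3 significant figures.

Species balance on the tank: V dC/dt = Q(C_in − C), so τ = V/Q = 7.9330 h.
C(t) = C_in + (C₀ − C_in) e^(−t/τ). Set C = 0.131 and solve for t:
e^(−t/τ) = (C − C_in)/(C₀ − C_in) = (0.131 − 0.0248)/(1.09 − 0.0248) = 0.099700
t = −τ ln(…) = 7.9330 × 2.3056 = 18.290 h.

18.3 h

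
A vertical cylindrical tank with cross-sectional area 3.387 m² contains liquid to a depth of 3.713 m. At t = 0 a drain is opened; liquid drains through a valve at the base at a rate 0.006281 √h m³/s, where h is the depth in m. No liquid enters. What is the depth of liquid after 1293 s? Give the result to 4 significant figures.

With no inflow, A dh/dt = −0.006281 √h.
Separate and integrate: 2(√h − √h₀) = −(0.006281/A) t.
√h = √3.713 − 0.006281·1293/(2·3.387) = 1.92691 − 1.19890 = 0.728017.
h = 0.728017² = 0.530009 m.

0.5300 m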